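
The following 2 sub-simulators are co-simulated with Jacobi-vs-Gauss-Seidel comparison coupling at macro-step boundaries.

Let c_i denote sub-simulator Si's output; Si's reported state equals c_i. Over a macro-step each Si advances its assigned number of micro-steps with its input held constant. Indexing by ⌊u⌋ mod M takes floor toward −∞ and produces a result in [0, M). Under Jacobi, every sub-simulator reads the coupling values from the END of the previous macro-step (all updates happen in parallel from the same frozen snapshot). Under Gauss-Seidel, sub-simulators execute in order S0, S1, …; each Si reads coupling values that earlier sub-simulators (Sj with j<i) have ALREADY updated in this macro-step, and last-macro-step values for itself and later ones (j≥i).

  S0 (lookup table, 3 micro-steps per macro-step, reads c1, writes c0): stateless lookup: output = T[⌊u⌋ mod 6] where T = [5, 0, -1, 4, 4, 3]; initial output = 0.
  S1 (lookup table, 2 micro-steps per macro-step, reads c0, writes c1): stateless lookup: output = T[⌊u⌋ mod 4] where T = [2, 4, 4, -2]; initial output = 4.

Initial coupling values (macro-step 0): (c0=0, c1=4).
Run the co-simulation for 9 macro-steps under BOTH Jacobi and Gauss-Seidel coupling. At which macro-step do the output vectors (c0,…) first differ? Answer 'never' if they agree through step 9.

first divergence at macro-step: 2

[Jacobi] macro 1: S0 reads c1=4 → after 3×micro: 4; S1 reads c0=0 → after 2×micro: 2 ⇒ (c0=4, c1=2)
[Jacobi] macro 2: S0 reads c1=2 → after 3×micro: -1; S1 reads c0=4 → after 2×micro: 2 ⇒ (c0=-1, c1=2)
[Jacobi] macro 3: S0 reads c1=2 → after 3×micro: -1; S1 reads c0=-1 → after 2×micro: -2 ⇒ (c0=-1, c1=-2)
[Jacobi] macro 4: S0 reads c1=-2 → after 3×micro: 4; S1 reads c0=-1 → after 2×micro: -2 ⇒ (c0=4, c1=-2)
[Jacobi] macro 5: S0 reads c1=-2 → after 3×micro: 4; S1 reads c0=4 → after 2×micro: 2 ⇒ (c0=4, c1=2)
[Jacobi] macro 6: S0 reads c1=2 → after 3×micro: -1; S1 reads c0=4 → after 2×micro: 2 ⇒ (c0=-1, c1=2)
[Jacobi] macro 7: S0 reads c1=2 → after 3×micro: -1; S1 reads c0=-1 → after 2×micro: -2 ⇒ (c0=-1, c1=-2)
[Jacobi] macro 8: S0 reads c1=-2 → after 3×micro: 4; S1 reads c0=-1 → after 2×micro: -2 ⇒ (c0=4, c1=-2)
[Jacobi] macro 9: S0 reads c1=-2 → after 3×micro: 4; S1 reads c0=4 → after 2×micro: 2 ⇒ (c0=4, c1=2)
[Gauss-Seidel] macro 1: S0 reads c1=4 → after 3×micro: 4; S1 reads c0=4 → after 2×micro: 2 ⇒ (c0=4, c1=2)
[Gauss-Seidel] macro 2: S0 reads c1=2 → after 3×micro: -1; S1 reads c0=-1 → after 2×micro: -2 ⇒ (c0=-1, c1=-2)
[Gauss-Seidel] macro 3: S0 reads c1=-2 → after 3×micro: 4; S1 reads c0=4 → after 2×micro: 2 ⇒ (c0=4, c1=2)
[Gauss-Seidel] macro 4: S0 reads c1=2 → after 3×micro: -1; S1 reads c0=-1 → after 2×micro: -2 ⇒ (c0=-1, c1=-2)
[Gauss-Seidel] macro 5: S0 reads c1=-2 → after 3×micro: 4; S1 reads c0=4 → after 2×micro: 2 ⇒ (c0=4, c1=2)
[Gauss-Seidel] macro 6: S0 reads c1=2 → after 3×micro: -1; S1 reads c0=-1 → after 2×micro: -2 ⇒ (c0=-1, c1=-2)
[Gauss-Seidel] macro 7: S0 reads c1=-2 → after 3×micro: 4; S1 reads c0=4 → after 2×micro: 2 ⇒ (c0=4, c1=2)
[Gauss-Seidel] macro 8: S0 reads c1=2 → after 3×micro: -1; S1 reads c0=-1 → after 2×micro: -2 ⇒ (c0=-1, c1=-2)
[Gauss-Seidel] macro 9: S0 reads c1=-2 → after 3×micro: 4; S1 reads c0=4 → after 2×micro: 2 ⇒ (c0=4, c1=2)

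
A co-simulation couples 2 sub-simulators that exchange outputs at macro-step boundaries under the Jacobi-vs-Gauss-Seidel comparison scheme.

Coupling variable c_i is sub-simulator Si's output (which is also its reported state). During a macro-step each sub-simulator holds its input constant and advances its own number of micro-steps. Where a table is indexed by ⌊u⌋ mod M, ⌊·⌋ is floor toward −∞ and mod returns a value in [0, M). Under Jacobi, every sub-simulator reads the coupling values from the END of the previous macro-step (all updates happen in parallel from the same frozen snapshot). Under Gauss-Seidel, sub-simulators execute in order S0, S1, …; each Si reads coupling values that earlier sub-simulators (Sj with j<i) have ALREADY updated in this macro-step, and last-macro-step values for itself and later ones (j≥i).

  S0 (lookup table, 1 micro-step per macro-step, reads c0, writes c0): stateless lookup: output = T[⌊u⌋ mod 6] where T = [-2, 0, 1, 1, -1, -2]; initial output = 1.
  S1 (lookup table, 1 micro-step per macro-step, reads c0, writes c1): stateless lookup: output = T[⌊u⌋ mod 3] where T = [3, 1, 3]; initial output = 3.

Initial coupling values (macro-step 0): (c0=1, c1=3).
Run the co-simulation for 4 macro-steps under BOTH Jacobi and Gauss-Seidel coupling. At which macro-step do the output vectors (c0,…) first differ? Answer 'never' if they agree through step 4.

[Jacobi] macro 1: S0 reads c0=1 → after 1×micro: 0; S1 reads c0=1 → after 1×micro: 1 ⇒ (c0=0, c1=1)
[Jacobi] macro 2: S0 reads c0=0 → after 1×micro: -2; S1 reads c0=0 → after 1×micro: 3 ⇒ (c0=-2, c1=3)
[Jacobi] macro 3: S0 reads c0=-2 → after 1×micro: -1; S1 reads c0=-2 → after 1×micro: 1 ⇒ (c0=-1, c1=1)
[Jacobi] macro 4: S0 reads c0=-1 → after 1×micro: -2; S1 reads c0=-1 → after 1×micro: 3 ⇒ (c0=-2, c1=3)
[Gauss-Seidel] macro 1: S0 reads c0=1 → after 1×micro: 0; S1 reads c0=0 → after 1×micro: 3 ⇒ (c0=0, c1=3)
[Gauss-Seidel] macro 2: S0 reads c0=0 → after 1×micro: -2; S1 reads c0=-2 → after 1×micro: 1 ⇒ (c0=-2, c1=1)
[Gauss-Seidel] macro 3: S0 reads c0=-2 → after 1×micro: -1; S1 reads c0=-1 → after 1×micro: 3 ⇒ (c0=-1, c1=3)
[Gauss-Seidel] macro 4: S0 reads c0=-1 → after 1×micro: -2; S1 reads c0=-2 → after 1×micro: 1 ⇒ (c0=-2, c1=1)

first divergence at macro-step: 1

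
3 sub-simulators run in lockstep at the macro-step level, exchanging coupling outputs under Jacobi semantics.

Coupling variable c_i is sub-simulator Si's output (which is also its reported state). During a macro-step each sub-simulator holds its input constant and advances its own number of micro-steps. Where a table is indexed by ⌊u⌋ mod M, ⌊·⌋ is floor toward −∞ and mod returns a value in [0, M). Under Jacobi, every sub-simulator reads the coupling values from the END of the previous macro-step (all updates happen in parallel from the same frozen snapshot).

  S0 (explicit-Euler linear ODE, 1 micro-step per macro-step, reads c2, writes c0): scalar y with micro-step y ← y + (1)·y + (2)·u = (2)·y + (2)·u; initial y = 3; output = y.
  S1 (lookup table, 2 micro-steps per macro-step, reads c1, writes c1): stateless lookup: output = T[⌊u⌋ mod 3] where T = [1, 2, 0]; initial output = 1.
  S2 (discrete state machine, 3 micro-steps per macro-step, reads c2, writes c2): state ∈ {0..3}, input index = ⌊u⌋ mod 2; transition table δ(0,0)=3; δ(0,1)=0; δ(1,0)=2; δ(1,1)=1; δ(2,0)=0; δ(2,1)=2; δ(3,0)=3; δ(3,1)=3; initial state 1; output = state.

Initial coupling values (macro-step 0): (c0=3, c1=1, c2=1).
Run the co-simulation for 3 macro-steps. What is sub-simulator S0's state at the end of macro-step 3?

macro 1: S0 reads c2=1 → after 1×micro: 8; S1 reads c1=1 → after 2×micro: 2; S2 reads c2=1 → after 3×micro: 1 ⇒ (c0=8, c1=2, c2=1)
macro 2: S0 reads c2=1 → after 1×micro: 18; S1 reads c1=2 → after 2×micro: 0; S2 reads c2=1 → after 3×micro: 1 ⇒ (c0=18, c1=0, c2=1)
macro 3: S0 reads c2=1 → after 1×micro: 38; S1 reads c1=0 → after 2×micro: 1; S2 reads c2=1 → after 3×micro: 1 ⇒ (c0=38, c1=1, c2=1)

S0 state at macro-step 3 = 38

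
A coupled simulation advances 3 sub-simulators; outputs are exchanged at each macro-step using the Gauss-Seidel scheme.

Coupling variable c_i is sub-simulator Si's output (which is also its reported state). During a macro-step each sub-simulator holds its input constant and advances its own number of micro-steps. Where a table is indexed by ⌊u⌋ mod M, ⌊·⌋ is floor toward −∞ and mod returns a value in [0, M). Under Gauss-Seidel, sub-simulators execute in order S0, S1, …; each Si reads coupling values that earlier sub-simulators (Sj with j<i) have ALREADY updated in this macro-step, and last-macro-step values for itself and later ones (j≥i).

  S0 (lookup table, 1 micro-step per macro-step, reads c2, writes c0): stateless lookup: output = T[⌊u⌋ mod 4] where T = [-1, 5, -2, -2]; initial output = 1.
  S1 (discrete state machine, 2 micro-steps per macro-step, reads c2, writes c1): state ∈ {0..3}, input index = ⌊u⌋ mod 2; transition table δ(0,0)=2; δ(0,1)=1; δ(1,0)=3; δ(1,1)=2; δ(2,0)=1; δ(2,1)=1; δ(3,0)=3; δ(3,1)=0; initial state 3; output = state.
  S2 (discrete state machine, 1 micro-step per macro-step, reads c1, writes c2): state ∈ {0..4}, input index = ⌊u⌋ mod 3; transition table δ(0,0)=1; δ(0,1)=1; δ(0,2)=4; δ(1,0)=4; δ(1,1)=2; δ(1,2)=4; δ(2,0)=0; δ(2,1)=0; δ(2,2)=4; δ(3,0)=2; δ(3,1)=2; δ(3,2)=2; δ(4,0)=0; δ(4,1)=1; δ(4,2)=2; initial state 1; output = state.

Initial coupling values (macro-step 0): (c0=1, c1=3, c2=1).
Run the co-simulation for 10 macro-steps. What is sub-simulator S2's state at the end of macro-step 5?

S2 state at macro-step 5 = 0

macro 1: S0 reads c2=1 → after 1×micro: 5; S1 reads c2=1 → after 2×micro: 1; S2 reads c1=1 → after 1×micro: 2 ⇒ (c0=5, c1=1, c2=2)
macro 2: S0 reads c2=2 → after 1×micro: -2; S1 reads c2=2 → after 2×micro: 3; S2 reads c1=3 → after 1×micro: 0 ⇒ (c0=-2, c1=3, c2=0)
macro 3: S0 reads c2=0 → after 1×micro: -1; S1 reads c2=0 → after 2×micro: 3; S2 reads c1=3 → after 1×micro: 1 ⇒ (c0=-1, c1=3, c2=1)
macro 4: S0 reads c2=1 → after 1×micro: 5; S1 reads c2=1 → after 2×micro: 1; S2 reads c1=1 → after 1×micro: 2 ⇒ (c0=5, c1=1, c2=2)
macro 5: S0 reads c2=2 → after 1×micro: -2; S1 reads c2=2 → after 2×micro: 3; S2 reads c1=3 → after 1×micro: 0 ⇒ (c0=-2, c1=3, c2=0)
macro 6: S0 reads c2=0 → after 1×micro: -1; S1 reads c2=0 → after 2×micro: 3; S2 reads c1=3 → after 1×micro: 1 ⇒ (c0=-1, c1=3, c2=1)
macro 7: S0 reads c2=1 → after 1×micro: 5; S1 reads c2=1 → after 2×micro: 1; S2 reads c1=1 → after 1×micro: 2 ⇒ (c0=5, c1=1, c2=2)
macro 8: S0 reads c2=2 → after 1×micro: -2; S1 reads c2=2 → after 2×micro: 3; S2 reads c1=3 → after 1×micro: 0 ⇒ (c0=-2, c1=3, c2=0)
macro 9: S0 reads c2=0 → after 1×micro: -1; S1 reads c2=0 → after 2×micro: 3; S2 reads c1=3 → after 1×micro: 1 ⇒ (c0=-1, c1=3, c2=1)
macro 10: S0 reads c2=1 → after 1×micro: 5; S1 reads c2=1 → after 2×micro: 1; S2 reads c1=1 → after 1×micro: 2 ⇒ (c0=5, c1=1, c2=2)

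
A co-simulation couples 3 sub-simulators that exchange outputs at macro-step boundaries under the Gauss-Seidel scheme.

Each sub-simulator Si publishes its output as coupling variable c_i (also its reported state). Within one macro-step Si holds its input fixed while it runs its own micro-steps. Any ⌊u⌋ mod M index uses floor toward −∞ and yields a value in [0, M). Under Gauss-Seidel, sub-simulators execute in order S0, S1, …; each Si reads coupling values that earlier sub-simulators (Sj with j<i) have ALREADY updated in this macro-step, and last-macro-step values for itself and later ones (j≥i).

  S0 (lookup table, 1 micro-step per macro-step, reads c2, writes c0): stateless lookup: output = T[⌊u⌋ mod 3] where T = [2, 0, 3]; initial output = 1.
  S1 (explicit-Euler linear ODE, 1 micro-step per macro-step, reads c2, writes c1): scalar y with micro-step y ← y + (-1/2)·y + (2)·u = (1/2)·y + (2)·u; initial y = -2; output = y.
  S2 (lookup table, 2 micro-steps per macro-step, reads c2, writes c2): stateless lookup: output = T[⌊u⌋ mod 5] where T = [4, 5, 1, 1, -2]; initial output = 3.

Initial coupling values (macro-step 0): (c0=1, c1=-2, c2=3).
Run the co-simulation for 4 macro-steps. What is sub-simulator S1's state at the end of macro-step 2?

macro 1: S0 reads c2=3 → after 1×micro: 2; S1 reads c2=3 → after 1×micro: 5; S2 reads c2=3 → after 2×micro: 1 ⇒ (c0=2, c1=5, c2=1)
macro 2: S0 reads c2=1 → after 1×micro: 0; S1 reads c2=1 → after 1×micro: 9/2; S2 reads c2=1 → after 2×micro: 5 ⇒ (c0=0, c1=9/2, c2=5)
macro 3: S0 reads c2=5 → after 1×micro: 3; S1 reads c2=5 → after 1×micro: 49/4; S2 reads c2=5 → after 2×micro: 4 ⇒ (c0=3, c1=49/4, c2=4)
macro 4: S0 reads c2=4 → after 1×micro: 0; S1 reads c2=4 → after 1×micro: 113/8; S2 reads c2=4 → after 2×micro: -2 ⇒ (c0=0, c1=113/8, c2=-2)

S1 state at macro-step 2 = 9/2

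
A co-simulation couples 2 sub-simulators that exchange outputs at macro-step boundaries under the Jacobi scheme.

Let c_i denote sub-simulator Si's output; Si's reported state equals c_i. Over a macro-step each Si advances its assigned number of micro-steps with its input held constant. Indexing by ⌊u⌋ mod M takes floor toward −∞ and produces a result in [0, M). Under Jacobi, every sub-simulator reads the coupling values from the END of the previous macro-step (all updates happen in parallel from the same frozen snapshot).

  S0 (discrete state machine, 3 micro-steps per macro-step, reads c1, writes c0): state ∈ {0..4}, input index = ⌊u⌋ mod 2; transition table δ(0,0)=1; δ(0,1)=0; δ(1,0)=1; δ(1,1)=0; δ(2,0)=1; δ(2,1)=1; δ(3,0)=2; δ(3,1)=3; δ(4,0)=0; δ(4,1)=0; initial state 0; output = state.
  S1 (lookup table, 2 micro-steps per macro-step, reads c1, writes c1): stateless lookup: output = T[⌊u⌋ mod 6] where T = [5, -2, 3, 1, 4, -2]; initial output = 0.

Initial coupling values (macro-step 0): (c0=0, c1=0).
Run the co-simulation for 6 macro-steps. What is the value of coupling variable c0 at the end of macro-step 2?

c0 at macro-step 2 = 0

macro 1: S0 reads c1=0 → after 3×micro: 1; S1 reads c1=0 → after 2×micro: 5 ⇒ (c0=1, c1=5)
macro 2: S0 reads c1=5 → after 3×micro: 0; S1 reads c1=5 → after 2×micro: -2 ⇒ (c0=0, c1=-2)
macro 3: S0 reads c1=-2 → after 3×micro: 1; S1 reads c1=-2 → after 2×micro: 4 ⇒ (c0=1, c1=4)
macro 4: S0 reads c1=4 → after 3×micro: 1; S1 reads c1=4 → after 2×micro: 4 ⇒ (c0=1, c1=4)
macro 5: S0 reads c1=4 → after 3×micro: 1; S1 reads c1=4 → after 2×micro: 4 ⇒ (c0=1, c1=4)
macro 6: S0 reads c1=4 → after 3×micro: 1; S1 reads c1=4 → after 2×micro: 4 ⇒ (c0=1, c1=4)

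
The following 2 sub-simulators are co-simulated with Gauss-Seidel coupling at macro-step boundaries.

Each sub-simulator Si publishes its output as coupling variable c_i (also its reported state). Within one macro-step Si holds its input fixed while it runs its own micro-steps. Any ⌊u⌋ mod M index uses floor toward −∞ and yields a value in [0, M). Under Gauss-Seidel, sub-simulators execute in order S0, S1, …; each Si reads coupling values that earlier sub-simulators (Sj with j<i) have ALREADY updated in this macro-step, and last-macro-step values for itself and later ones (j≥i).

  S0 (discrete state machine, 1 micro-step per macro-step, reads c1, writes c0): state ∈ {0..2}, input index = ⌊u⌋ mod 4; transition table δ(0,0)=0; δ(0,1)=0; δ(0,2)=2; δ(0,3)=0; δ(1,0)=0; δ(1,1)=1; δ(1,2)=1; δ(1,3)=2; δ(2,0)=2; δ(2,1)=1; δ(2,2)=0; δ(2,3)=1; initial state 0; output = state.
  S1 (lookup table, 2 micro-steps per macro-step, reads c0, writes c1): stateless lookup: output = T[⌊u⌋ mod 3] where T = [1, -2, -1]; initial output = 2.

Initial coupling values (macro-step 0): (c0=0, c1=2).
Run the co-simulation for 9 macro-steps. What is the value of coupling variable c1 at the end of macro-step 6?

c1 at macro-step 6 = -2

macro 1: S0 reads c1=2 → after 1×micro: 2; S1 reads c0=2 → after 2×micro: -1 ⇒ (c0=2, c1=-1)
macro 2: S0 reads c1=-1 → after 1×micro: 1; S1 reads c0=1 → after 2×micro: -2 ⇒ (c0=1, c1=-2)
macro 3: S0 reads c1=-2 → after 1×micro: 1; S1 reads c0=1 → after 2×micro: -2 ⇒ (c0=1, c1=-2)
macro 4: S0 reads c1=-2 → after 1×micro: 1; S1 reads c0=1 → after 2×micro: -2 ⇒ (c0=1, c1=-2)
macro 5: S0 reads c1=-2 → after 1×micro: 1; S1 reads c0=1 → after 2×micro: -2 ⇒ (c0=1, c1=-2)
macro 6: S0 reads c1=-2 → after 1×micro: 1; S1 reads c0=1 → after 2×micro: -2 ⇒ (c0=1, c1=-2)
macro 7: S0 reads c1=-2 → after 1×micro: 1; S1 reads c0=1 → after 2×micro: -2 ⇒ (c0=1, c1=-2)
macro 8: S0 reads c1=-2 → after 1×micro: 1; S1 reads c0=1 → after 2×micro: -2 ⇒ (c0=1, c1=-2)
macro 9: S0 reads c1=-2 → after 1×micro: 1; S1 reads c0=1 → after 2×micro: -2 ⇒ (c0=1, c1=-2)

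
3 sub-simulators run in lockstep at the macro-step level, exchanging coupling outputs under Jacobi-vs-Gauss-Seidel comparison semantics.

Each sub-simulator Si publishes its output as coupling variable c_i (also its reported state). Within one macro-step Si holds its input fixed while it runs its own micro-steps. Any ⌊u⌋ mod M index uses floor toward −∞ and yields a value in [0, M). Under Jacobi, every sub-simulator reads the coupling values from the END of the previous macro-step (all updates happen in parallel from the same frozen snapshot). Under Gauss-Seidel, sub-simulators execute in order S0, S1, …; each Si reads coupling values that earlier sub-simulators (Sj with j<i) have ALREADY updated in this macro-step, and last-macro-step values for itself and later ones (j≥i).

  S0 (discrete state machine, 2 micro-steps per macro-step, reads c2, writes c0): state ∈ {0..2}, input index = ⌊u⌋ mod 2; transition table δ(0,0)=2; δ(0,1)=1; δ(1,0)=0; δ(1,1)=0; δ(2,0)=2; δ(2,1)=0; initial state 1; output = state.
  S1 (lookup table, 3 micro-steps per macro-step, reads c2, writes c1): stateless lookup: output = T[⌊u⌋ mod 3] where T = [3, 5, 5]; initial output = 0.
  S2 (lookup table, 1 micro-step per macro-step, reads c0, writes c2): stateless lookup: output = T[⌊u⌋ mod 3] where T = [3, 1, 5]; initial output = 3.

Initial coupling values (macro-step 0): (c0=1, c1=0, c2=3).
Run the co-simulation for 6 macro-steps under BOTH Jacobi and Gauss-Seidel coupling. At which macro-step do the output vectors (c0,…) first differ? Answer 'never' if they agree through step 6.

first divergence at macro-step: never

[Jacobi] macro 1: S0 reads c2=3 → after 2×micro: 1; S1 reads c2=3 → after 3×micro: 3; S2 reads c0=1 → after 1×micro: 1 ⇒ (c0=1, c1=3, c2=1)
[Jacobi] macro 2: S0 reads c2=1 → after 2×micro: 1; S1 reads c2=1 → after 3×micro: 5; S2 reads c0=1 → after 1×micro: 1 ⇒ (c0=1, c1=5, c2=1)
[Jacobi] macro 3: S0 reads c2=1 → after 2×micro: 1; S1 reads c2=1 → after 3×micro: 5; S2 reads c0=1 → after 1×micro: 1 ⇒ (c0=1, c1=5, c2=1)
[Jacobi] macro 4: S0 reads c2=1 → after 2×micro: 1; S1 reads c2=1 → after 3×micro: 5; S2 reads c0=1 → after 1×micro: 1 ⇒ (c0=1, c1=5, c2=1)
[Jacobi] macro 5: S0 reads c2=1 → after 2×micro: 1; S1 reads c2=1 → after 3×micro: 5; S2 reads c0=1 → after 1×micro: 1 ⇒ (c0=1, c1=5, c2=1)
[Jacobi] macro 6: S0 reads c2=1 → after 2×micro: 1; S1 reads c2=1 → after 3×micro: 5; S2 reads c0=1 → after 1×micro: 1 ⇒ (c0=1, c1=5, c2=1)
[Gauss-Seidel] macro 1: S0 reads c2=3 → after 2×micro: 1; S1 reads c2=3 → after 3×micro: 3; S2 reads c0=1 → after 1×micro: 1 ⇒ (c0=1, c1=3, c2=1)
[Gauss-Seidel] macro 2: S0 reads c2=1 → after 2×micro: 1; S1 reads c2=1 → after 3×micro: 5; S2 reads c0=1 → after 1×micro: 1 ⇒ (c0=1, c1=5, c2=1)
[Gauss-Seidel] macro 3: S0 reads c2=1 → after 2×micro: 1; S1 reads c2=1 → after 3×micro: 5; S2 reads c0=1 → after 1×micro: 1 ⇒ (c0=1, c1=5, c2=1)
[Gauss-Seidel] macro 4: S0 reads c2=1 → after 2×micro: 1; S1 reads c2=1 → after 3×micro: 5; S2 reads c0=1 → after 1×micro: 1 ⇒ (c0=1, c1=5, c2=1)
[Gauss-Seidel] macro 5: S0 reads c2=1 → after 2×micro: 1; S1 reads c2=1 → after 3×micro: 5; S2 reads c0=1 → after 1×micro: 1 ⇒ (c0=1, c1=5, c2=1)
[Gauss-Seidel] macro 6: S0 reads c2=1 → after 2×micro: 1; S1 reads c2=1 → after 3×micro: 5; S2 reads c0=1 → after 1×micro: 1 ⇒ (c0=1, c1=5, c2=1)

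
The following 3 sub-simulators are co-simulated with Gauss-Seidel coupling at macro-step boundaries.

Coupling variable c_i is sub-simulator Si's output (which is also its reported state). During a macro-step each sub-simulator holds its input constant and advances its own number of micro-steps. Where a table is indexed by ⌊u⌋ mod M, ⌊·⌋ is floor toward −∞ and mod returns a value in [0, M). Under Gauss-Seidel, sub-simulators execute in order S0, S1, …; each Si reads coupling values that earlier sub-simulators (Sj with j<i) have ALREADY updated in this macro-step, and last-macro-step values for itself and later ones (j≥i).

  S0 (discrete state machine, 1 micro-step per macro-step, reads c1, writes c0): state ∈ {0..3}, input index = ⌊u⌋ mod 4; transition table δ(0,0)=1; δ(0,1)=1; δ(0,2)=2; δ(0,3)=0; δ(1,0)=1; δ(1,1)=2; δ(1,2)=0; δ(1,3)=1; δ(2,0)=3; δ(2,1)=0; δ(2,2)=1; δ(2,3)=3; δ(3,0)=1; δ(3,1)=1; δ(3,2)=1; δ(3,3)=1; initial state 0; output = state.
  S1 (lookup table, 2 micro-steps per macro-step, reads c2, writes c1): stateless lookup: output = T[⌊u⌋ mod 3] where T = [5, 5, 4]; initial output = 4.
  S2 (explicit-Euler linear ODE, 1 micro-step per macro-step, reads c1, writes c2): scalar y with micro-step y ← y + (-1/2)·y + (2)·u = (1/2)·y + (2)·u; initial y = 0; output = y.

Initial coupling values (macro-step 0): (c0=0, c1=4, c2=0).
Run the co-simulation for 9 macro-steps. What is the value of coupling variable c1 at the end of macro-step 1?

c1 at macro-step 1 = 5

macro 1: S0 reads c1=4 → after 1×micro: 1; S1 reads c2=0 → after 2×micro: 5; S2 reads c1=5 → after 1×micro: 10 ⇒ (c0=1, c1=5, c2=10)
macro 2: S0 reads c1=5 → after 1×micro: 2; S1 reads c2=10 → after 2×micro: 5; S2 reads c1=5 → after 1×micro: 15 ⇒ (c0=2, c1=5, c2=15)
macro 3: S0 reads c1=5 → after 1×micro: 0; S1 reads c2=15 → after 2×micro: 5; S2 reads c1=5 → after 1×micro: 35/2 ⇒ (c0=0, c1=5, c2=35/2)
macro 4: S0 reads c1=5 → after 1×micro: 1; S1 reads c2=35/2 → after 2×micro: 4; S2 reads c1=4 → after 1×micro: 67/4 ⇒ (c0=1, c1=4, c2=67/4)
macro 5: S0 reads c1=4 → after 1×micro: 1; S1 reads c2=67/4 → after 2×micro: 5; S2 reads c1=5 → after 1×micro: 147/8 ⇒ (c0=1, c1=5, c2=147/8)
macro 6: S0 reads c1=5 → after 1×micro: 2; S1 reads c2=147/8 → after 2×micro: 5; S2 reads c1=5 → after 1×micro: 307/16 ⇒ (c0=2, c1=5, c2=307/16)
macro 7: S0 reads c1=5 → after 1×micro: 0; S1 reads c2=307/16 → after 2×micro: 5; S2 reads c1=5 → after 1×micro: 627/32 ⇒ (c0=0, c1=5, c2=627/32)
macro 8: S0 reads c1=5 → after 1×micro: 1; S1 reads c2=627/32 → after 2×micro: 5; S2 reads c1=5 → after 1×micro: 1267/64 ⇒ (c0=1, c1=5, c2=1267/64)
macro 9: S0 reads c1=5 → after 1×micro: 2; S1 reads c2=1267/64 → after 2×micro: 5; S2 reads c1=5 → after 1×micro: 2547/128 ⇒ (c0=2, c1=5, c2=2547/128)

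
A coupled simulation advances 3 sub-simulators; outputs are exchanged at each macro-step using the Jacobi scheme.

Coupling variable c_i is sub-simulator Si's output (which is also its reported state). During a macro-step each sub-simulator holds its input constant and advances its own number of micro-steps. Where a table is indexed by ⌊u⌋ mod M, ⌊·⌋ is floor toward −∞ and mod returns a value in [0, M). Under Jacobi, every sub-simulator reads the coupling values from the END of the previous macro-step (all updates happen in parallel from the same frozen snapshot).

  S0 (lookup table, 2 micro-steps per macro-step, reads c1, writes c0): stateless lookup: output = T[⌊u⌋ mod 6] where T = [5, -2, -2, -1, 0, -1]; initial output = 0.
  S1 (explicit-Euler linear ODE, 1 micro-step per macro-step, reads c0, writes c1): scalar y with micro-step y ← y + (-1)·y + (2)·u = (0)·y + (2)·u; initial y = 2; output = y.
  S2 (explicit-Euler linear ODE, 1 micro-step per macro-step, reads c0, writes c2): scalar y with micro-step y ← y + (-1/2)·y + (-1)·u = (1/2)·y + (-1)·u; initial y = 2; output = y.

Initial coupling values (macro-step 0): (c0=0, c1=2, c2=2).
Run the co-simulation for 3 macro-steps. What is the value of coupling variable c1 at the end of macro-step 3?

macro 1: S0 reads c1=2 → after 2×micro: -2; S1 reads c0=0 → after 1×micro: 0; S2 reads c0=0 → after 1×micro: 1 ⇒ (c0=-2, c1=0, c2=1)
macro 2: S0 reads c1=0 → after 2×micro: 5; S1 reads c0=-2 → after 1×micro: -4; S2 reads c0=-2 → after 1×micro: 5/2 ⇒ (c0=5, c1=-4, c2=5/2)
macro 3: S0 reads c1=-4 → after 2×micro: -2; S1 reads c0=5 → after 1×micro: 10; S2 reads c0=5 → after 1×micro: -15/4 ⇒ (c0=-2, c1=10, c2=-15/4)

c1 at macro-step 3 = 10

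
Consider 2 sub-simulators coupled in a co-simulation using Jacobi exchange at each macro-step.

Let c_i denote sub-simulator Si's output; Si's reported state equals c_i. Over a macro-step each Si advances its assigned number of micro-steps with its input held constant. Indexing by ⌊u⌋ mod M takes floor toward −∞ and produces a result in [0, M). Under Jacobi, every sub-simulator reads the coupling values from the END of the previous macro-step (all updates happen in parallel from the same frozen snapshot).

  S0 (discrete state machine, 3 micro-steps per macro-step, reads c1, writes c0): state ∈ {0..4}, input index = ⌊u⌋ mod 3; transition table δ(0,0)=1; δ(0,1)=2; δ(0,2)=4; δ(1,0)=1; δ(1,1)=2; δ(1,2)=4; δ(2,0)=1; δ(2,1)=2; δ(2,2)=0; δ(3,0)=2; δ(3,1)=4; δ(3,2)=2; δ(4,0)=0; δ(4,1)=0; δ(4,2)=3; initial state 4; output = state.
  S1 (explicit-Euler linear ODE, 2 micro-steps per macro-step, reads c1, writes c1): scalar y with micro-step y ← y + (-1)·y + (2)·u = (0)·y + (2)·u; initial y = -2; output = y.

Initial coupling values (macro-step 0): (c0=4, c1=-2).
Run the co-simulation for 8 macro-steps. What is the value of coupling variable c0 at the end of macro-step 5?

c0 at macro-step 5 = 2

macro 1: S0 reads c1=-2 → after 3×micro: 2; S1 reads c1=-2 → after 2×micro: -4 ⇒ (c0=2, c1=-4)
macro 2: S0 reads c1=-4 → after 3×micro: 3; S1 reads c1=-4 → after 2×micro: -8 ⇒ (c0=3, c1=-8)
macro 3: S0 reads c1=-8 → after 3×micro: 2; S1 reads c1=-8 → after 2×micro: -16 ⇒ (c0=2, c1=-16)
macro 4: S0 reads c1=-16 → after 3×micro: 3; S1 reads c1=-16 → after 2×micro: -32 ⇒ (c0=3, c1=-32)
macro 5: S0 reads c1=-32 → after 3×micro: 2; S1 reads c1=-32 → after 2×micro: -64 ⇒ (c0=2, c1=-64)
macro 6: S0 reads c1=-64 → after 3×micro: 3; S1 reads c1=-64 → after 2×micro: -128 ⇒ (c0=3, c1=-128)
macro 7: S0 reads c1=-128 → after 3×micro: 2; S1 reads c1=-128 → after 2×micro: -256 ⇒ (c0=2, c1=-256)
macro 8: S0 reads c1=-256 → after 3×micro: 3; S1 reads c1=-256 → after 2×micro: -512 ⇒ (c0=3, c1=-512)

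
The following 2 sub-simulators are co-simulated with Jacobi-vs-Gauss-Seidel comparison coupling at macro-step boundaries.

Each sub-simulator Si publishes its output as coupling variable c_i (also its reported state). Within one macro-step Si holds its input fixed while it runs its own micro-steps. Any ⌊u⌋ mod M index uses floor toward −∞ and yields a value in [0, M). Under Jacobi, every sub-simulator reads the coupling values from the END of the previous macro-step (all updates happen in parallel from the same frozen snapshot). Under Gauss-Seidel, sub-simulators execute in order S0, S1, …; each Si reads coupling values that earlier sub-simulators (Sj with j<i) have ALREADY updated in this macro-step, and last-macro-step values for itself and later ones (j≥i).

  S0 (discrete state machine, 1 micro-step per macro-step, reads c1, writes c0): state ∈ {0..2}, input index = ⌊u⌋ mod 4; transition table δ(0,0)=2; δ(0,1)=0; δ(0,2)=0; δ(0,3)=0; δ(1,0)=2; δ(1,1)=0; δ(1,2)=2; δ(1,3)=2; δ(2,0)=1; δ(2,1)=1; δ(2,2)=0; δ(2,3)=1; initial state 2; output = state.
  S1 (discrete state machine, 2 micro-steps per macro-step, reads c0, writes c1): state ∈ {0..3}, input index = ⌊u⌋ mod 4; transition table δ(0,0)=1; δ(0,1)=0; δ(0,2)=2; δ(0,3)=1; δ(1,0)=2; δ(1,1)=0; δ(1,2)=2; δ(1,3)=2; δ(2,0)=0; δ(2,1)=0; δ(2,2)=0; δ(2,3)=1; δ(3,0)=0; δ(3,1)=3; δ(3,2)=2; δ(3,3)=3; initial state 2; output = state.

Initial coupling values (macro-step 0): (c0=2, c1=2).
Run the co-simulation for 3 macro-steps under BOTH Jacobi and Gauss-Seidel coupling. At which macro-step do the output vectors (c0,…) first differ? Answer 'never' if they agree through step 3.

[Jacobi] macro 1: S0 reads c1=2 → after 1×micro: 0; S1 reads c0=2 → after 2×micro: 2 ⇒ (c0=0, c1=2)
[Jacobi] macro 2: S0 reads c1=2 → after 1×micro: 0; S1 reads c0=0 → after 2×micro: 1 ⇒ (c0=0, c1=1)
[Jacobi] macro 3: S0 reads c1=1 → after 1×micro: 0; S1 reads c0=0 → after 2×micro: 0 ⇒ (c0=0, c1=0)
[Gauss-Seidel] macro 1: S0 reads c1=2 → after 1×micro: 0; S1 reads c0=0 → after 2×micro: 1 ⇒ (c0=0, c1=1)
[Gauss-Seidel] macro 2: S0 reads c1=1 → after 1×micro: 0; S1 reads c0=0 → after 2×micro: 0 ⇒ (c0=0, c1=0)
[Gauss-Seidel] macro 3: S0 reads c1=0 → after 1×micro: 2; S1 reads c0=2 → after 2×micro: 0 ⇒ (c0=2, c1=0)

first divergence at macro-step: 1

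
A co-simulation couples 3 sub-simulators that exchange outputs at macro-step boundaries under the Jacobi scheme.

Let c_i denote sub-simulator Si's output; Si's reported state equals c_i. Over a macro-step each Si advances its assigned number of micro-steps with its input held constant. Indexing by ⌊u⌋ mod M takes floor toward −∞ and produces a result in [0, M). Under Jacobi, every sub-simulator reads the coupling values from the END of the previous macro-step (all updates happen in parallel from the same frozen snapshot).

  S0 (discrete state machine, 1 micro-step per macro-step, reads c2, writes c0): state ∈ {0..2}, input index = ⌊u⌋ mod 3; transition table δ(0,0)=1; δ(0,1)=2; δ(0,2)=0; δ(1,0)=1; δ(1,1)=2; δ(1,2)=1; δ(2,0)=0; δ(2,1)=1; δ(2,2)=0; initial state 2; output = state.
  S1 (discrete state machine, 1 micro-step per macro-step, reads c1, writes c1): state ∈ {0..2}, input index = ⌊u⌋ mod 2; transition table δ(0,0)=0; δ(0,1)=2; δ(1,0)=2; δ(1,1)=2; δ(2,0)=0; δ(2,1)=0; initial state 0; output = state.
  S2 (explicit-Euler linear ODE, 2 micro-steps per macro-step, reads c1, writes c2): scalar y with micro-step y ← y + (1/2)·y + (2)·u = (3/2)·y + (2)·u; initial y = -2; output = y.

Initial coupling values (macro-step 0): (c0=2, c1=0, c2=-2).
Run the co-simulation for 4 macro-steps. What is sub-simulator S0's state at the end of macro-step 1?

S0 state at macro-step 1 = 1

macro 1: S0 reads c2=-2 → after 1×micro: 1; S1 reads c1=0 → after 1×micro: 0; S2 reads c1=0 → after 2×micro: -9/2 ⇒ (c0=1, c1=0, c2=-9/2)
macro 2: S0 reads c2=-9/2 → after 1×micro: 2; S1 reads c1=0 → after 1×micro: 0; S2 reads c1=0 → after 2×micro: -81/8 ⇒ (c0=2, c1=0, c2=-81/8)
macro 3: S0 reads c2=-81/8 → after 1×micro: 1; S1 reads c1=0 → after 1×micro: 0; S2 reads c1=0 → after 2×micro: -729/32 ⇒ (c0=1, c1=0, c2=-729/32)
macro 4: S0 reads c2=-729/32 → after 1×micro: 2; S1 reads c1=0 → after 1×micro: 0; S2 reads c1=0 → after 2×micro: -6561/128 ⇒ (c0=2, c1=0, c2=-6561/128)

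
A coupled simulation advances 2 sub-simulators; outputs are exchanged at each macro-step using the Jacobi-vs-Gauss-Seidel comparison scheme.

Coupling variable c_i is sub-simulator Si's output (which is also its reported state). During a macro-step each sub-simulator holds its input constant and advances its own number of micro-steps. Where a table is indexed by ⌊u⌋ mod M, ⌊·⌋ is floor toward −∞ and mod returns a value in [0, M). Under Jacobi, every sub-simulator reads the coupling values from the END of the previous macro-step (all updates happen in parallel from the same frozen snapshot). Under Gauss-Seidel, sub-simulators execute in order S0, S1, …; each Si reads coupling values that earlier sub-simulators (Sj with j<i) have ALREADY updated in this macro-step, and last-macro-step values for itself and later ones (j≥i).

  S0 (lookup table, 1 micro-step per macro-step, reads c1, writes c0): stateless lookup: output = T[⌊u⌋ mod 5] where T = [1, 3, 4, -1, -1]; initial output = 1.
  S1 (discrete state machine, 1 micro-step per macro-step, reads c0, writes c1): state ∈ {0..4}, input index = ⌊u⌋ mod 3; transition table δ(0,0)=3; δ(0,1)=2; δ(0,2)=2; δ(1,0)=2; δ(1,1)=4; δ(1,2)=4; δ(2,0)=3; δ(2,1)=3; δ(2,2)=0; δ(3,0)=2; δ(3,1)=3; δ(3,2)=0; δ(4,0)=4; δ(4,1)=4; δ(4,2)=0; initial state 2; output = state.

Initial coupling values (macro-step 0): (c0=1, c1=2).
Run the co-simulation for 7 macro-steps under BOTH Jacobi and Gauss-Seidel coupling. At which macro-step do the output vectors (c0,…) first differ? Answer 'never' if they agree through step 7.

[Jacobi] macro 1: S0 reads c1=2 → after 1×micro: 4; S1 reads c0=1 → after 1×micro: 3 ⇒ (c0=4, c1=3)
[Jacobi] macro 2: S0 reads c1=3 → after 1×micro: -1; S1 reads c0=4 → after 1×micro: 3 ⇒ (c0=-1, c1=3)
[Jacobi] macro 3: S0 reads c1=3 → after 1×micro: -1; S1 reads c0=-1 → after 1×micro: 0 ⇒ (c0=-1, c1=0)
[Jacobi] macro 4: S0 reads c1=0 → after 1×micro: 1; S1 reads c0=-1 → after 1×micro: 2 ⇒ (c0=1, c1=2)
[Jacobi] macro 5: S0 reads c1=2 → after 1×micro: 4; S1 reads c0=1 → after 1×micro: 3 ⇒ (c0=4, c1=3)
[Jacobi] macro 6: S0 reads c1=3 → after 1×micro: -1; S1 reads c0=4 → after 1×micro: 3 ⇒ (c0=-1, c1=3)
[Jacobi] macro 7: S0 reads c1=3 → after 1×micro: -1; S1 reads c0=-1 → after 1×micro: 0 ⇒ (c0=-1, c1=0)
[Gauss-Seidel] macro 1: S0 reads c1=2 → after 1×micro: 4; S1 reads c0=4 → after 1×micro: 3 ⇒ (c0=4, c1=3)
[Gauss-Seidel] macro 2: S0 reads c1=3 → after 1×micro: -1; S1 reads c0=-1 → after 1×micro: 0 ⇒ (c0=-1, c1=0)
[Gauss-Seidel] macro 3: S0 reads c1=0 → after 1×micro: 1; S1 reads c0=1 → after 1×micro: 2 ⇒ (c0=1, c1=2)
[Gauss-Seidel] macro 4: S0 reads c1=2 → after 1×micro: 4; S1 reads c0=4 → after 1×micro: 3 ⇒ (c0=4, c1=3)
[Gauss-Seidel] macro 5: S0 reads c1=3 → after 1×micro: -1; S1 reads c0=-1 → after 1×micro: 0 ⇒ (c0=-1, c1=0)
[Gauss-Seidel] macro 6: S0 reads c1=0 → after 1×micro: 1; S1 reads c0=1 → after 1×micro: 2 ⇒ (c0=1, c1=2)
[Gauss-Seidel] macro 7: S0 reads c1=2 → after 1×micro: 4; S1 reads c0=4 → after 1×micro: 3 ⇒ (c0=4, c1=3)

first divergence at macro-step: 2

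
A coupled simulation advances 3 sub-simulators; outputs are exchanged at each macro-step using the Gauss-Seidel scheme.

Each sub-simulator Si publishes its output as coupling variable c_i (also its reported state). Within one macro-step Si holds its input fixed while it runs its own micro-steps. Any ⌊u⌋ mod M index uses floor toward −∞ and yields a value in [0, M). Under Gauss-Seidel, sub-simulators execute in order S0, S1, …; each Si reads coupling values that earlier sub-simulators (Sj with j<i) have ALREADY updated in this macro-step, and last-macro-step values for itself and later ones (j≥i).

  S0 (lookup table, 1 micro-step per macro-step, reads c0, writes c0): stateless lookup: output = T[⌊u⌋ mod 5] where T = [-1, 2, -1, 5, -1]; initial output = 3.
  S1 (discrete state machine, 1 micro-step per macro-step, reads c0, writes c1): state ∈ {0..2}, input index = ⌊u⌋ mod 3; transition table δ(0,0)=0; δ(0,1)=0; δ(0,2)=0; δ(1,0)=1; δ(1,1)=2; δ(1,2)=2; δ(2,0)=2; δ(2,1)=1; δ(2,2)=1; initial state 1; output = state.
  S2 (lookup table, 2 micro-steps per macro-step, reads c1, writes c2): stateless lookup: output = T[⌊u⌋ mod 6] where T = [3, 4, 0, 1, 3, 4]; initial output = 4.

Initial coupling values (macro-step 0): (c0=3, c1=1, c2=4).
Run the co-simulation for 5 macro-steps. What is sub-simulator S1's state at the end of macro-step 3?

S1 state at macro-step 3 = 2

macro 1: S0 reads c0=3 → after 1×micro: 5; S1 reads c0=5 → after 1×micro: 2; S2 reads c1=2 → after 2×micro: 0 ⇒ (c0=5, c1=2, c2=0)
macro 2: S0 reads c0=5 → after 1×micro: -1; S1 reads c0=-1 → after 1×micro: 1; S2 reads c1=1 → after 2×micro: 4 ⇒ (c0=-1, c1=1, c2=4)
macro 3: S0 reads c0=-1 → after 1×micro: -1; S1 reads c0=-1 → after 1×micro: 2; S2 reads c1=2 → after 2×micro: 0 ⇒ (c0=-1, c1=2, c2=0)
macro 4: S0 reads c0=-1 → after 1×micro: -1; S1 reads c0=-1 → after 1×micro: 1; S2 reads c1=1 → after 2×micro: 4 ⇒ (c0=-1, c1=1, c2=4)
macro 5: S0 reads c0=-1 → after 1×micro: -1; S1 reads c0=-1 → after 1×micro: 2; S2 reads c1=2 → after 2×micro: 0 ⇒ (c0=-1, c1=2, c2=0)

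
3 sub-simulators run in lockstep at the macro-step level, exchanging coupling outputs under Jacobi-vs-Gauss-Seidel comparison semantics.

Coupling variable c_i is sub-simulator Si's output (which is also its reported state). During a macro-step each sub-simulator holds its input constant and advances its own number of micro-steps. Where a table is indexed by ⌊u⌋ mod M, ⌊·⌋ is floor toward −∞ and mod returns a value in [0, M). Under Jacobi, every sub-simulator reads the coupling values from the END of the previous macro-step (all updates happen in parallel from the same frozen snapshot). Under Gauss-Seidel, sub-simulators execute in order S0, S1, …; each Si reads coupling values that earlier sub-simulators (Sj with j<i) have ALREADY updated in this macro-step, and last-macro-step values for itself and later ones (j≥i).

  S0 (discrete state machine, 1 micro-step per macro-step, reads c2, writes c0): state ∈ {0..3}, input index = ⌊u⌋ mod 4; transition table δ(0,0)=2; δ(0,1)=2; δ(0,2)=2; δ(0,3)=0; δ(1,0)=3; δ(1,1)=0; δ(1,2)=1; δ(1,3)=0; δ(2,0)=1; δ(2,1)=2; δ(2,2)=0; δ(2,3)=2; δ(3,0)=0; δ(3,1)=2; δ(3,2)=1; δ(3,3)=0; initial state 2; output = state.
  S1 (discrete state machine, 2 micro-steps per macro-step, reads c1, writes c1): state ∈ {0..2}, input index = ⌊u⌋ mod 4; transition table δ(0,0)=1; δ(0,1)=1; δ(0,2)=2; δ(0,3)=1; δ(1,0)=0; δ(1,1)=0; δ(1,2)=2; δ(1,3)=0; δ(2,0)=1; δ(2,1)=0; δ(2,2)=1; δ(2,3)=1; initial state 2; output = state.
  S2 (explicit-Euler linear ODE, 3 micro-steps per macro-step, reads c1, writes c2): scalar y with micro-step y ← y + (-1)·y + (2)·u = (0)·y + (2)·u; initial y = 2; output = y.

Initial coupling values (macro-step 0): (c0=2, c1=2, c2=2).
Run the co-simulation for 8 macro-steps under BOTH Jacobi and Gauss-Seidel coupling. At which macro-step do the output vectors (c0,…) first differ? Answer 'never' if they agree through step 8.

[Jacobi] macro 1: S0 reads c2=2 → after 1×micro: 0; S1 reads c1=2 → after 2×micro: 2; S2 reads c1=2 → after 3×micro: 4 ⇒ (c0=0, c1=2, c2=4)
[Jacobi] macro 2: S0 reads c2=4 → after 1×micro: 2; S1 reads c1=2 → after 2×micro: 2; S2 reads c1=2 → after 3×micro: 4 ⇒ (c0=2, c1=2, c2=4)
[Jacobi] macro 3: S0 reads c2=4 → after 1×micro: 1; S1 reads c1=2 → after 2×micro: 2; S2 reads c1=2 → after 3×micro: 4 ⇒ (c0=1, c1=2, c2=4)
[Jacobi] macro 4: S0 reads c2=4 → after 1×micro: 3; S1 reads c1=2 → after 2×micro: 2; S2 reads c1=2 → after 3×micro: 4 ⇒ (c0=3, c1=2, c2=4)
[Jacobi] macro 5: S0 reads c2=4 → after 1×micro: 0; S1 reads c1=2 → after 2×micro: 2; S2 reads c1=2 → after 3×micro: 4 ⇒ (c0=0, c1=2, c2=4)
[Jacobi] macro 6: S0 reads c2=4 → after 1×micro: 2; S1 reads c1=2 → after 2×micro: 2; S2 reads c1=2 → after 3×micro: 4 ⇒ (c0=2, c1=2, c2=4)
[Jacobi] macro 7: S0 reads c2=4 → after 1×micro: 1; S1 reads c1=2 → after 2×micro: 2; S2 reads c1=2 → after 3×micro: 4 ⇒ (c0=1, c1=2, c2=4)
[Jacobi] macro 8: S0 reads c2=4 → after 1×micro: 3; S1 reads c1=2 → after 2×micro: 2; S2 reads c1=2 → after 3×micro: 4 ⇒ (c0=3, c1=2, c2=4)
[Gauss-Seidel] macro 1: S0 reads c2=2 → after 1×micro: 0; S1 reads c1=2 → after 2×micro: 2; S2 reads c1=2 → after 3×micro: 4 ⇒ (c0=0, c1=2, c2=4)
[Gauss-Seidel] macro 2: S0 reads c2=4 → after 1×micro: 2; S1 reads c1=2 → after 2×micro: 2; S2 reads c1=2 → after 3×micro: 4 ⇒ (c0=2, c1=2, c2=4)
[Gauss-Seidel] macro 3: S0 reads c2=4 → after 1×micro: 1; S1 reads c1=2 → after 2×micro: 2; S2 reads c1=2 → after 3×micro: 4 ⇒ (c0=1, c1=2, c2=4)
[Gauss-Seidel] macro 4: S0 reads c2=4 → after 1×micro: 3; S1 reads c1=2 → after 2×micro: 2; S2 reads c1=2 → after 3×micro: 4 ⇒ (c0=3, c1=2, c2=4)
[Gauss-Seidel] macro 5: S0 reads c2=4 → after 1×micro: 0; S1 reads c1=2 → after 2×micro: 2; S2 reads c1=2 → after 3×micro: 4 ⇒ (c0=0, c1=2, c2=4)
[Gauss-Seidel] macro 6: S0 reads c2=4 → after 1×micro: 2; S1 reads c1=2 → after 2×micro: 2; S2 reads c1=2 → after 3×micro: 4 ⇒ (c0=2, c1=2, c2=4)
[Gauss-Seidel] macro 7: S0 reads c2=4 → after 1×micro: 1; S1 reads c1=2 → after 2×micro: 2; S2 reads c1=2 → after 3×micro: 4 ⇒ (c0=1, c1=2, c2=4)
[Gauss-Seidel] macro 8: S0 reads c2=4 → after 1×micro: 3; S1 reads c1=2 → after 2×micro: 2; S2 reads c1=2 → after 3×micro: 4 ⇒ (c0=3, c1=2, c2=4)

first divergence at macro-step: never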